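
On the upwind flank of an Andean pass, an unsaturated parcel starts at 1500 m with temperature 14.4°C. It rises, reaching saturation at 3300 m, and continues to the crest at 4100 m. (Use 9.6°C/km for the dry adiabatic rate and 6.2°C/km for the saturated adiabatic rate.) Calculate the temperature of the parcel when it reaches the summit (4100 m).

-7.84°C

From 1500 m to 3300 m (dry): cools by 9.6 × 1.8 = 17.28°C, giving -2.88°C.
From 3300 m to 4100 m (saturated): cools by 6.2 × 0.8 = 4.96°C, giving -7.84°C.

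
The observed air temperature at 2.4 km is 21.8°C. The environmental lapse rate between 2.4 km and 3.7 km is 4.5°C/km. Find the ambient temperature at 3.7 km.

2400–3700 m, environmental: Δz = 1.3 km ⇒ ΔT = -5.85°C; T = 15.95°C

15.95°C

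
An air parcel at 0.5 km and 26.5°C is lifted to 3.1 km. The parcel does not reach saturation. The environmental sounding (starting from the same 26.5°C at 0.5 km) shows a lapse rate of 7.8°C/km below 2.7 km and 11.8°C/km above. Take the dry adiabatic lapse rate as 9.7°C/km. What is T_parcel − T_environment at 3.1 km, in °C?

Parcel:
  500 → 3100 m (dry, 9.7°C/km): ΔT = -9.7 × 2.6 = -25.22°C → T = 1.28°C
Environment:
  500 → 2700 m (environment, lower layer, 7.8°C/km): ΔT = -7.8 × 2.2 = -17.16°C → T = 9.34°C
  2700 → 3100 m (environment, upper layer, 11.8°C/km): ΔT = -11.8 × 0.4 = -4.72°C → T = 4.62°C
T_parcel − T_env = 1.28 − 4.62 = -3.34°C

-3.34°C (parcel cooler than environment)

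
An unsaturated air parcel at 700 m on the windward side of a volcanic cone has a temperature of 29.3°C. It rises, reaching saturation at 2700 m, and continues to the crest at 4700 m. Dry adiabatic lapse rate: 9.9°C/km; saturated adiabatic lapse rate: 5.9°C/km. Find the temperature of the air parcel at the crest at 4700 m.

-2.3°C

700–2700 m, dry: Δz = 2 km ⇒ ΔT = -19.8°C; T = 9.5°C
2700–4700 m, saturated: Δz = 2 km ⇒ ΔT = -11.8°C; T = -2.3°C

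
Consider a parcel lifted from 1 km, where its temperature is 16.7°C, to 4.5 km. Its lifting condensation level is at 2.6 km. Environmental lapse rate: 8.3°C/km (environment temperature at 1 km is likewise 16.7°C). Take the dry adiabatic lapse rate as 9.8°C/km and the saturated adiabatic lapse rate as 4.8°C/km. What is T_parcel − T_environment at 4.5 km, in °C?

+4.25°C (parcel warmer than environment)

Parcel:
  From 1000 m to 2600 m (dry): cools by 9.8 × 1.6 = 15.68°C, giving 1.02°C.
  From 2600 m to 4500 m (saturated): cools by 4.8 × 1.9 = 9.12°C, giving -8.1°C.
Environment:
  From 1000 m to 4500 m (environment): cools by 8.3 × 3.5 = 29.05°C, giving -12.35°C.
T_parcel − T_env = -8.1 − (-12.35) = +4.25°C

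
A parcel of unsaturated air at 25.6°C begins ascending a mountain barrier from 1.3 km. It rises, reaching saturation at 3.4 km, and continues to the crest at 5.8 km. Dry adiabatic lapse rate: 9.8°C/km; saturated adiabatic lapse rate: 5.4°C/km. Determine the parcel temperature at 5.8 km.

1300–3400 m, dry: Δz = 2.1 km ⇒ ΔT = -20.58°C; T = 5.02°C
3400–5800 m, saturated: Δz = 2.4 km ⇒ ΔT = -12.96°C; T = -7.94°C

-7.94°C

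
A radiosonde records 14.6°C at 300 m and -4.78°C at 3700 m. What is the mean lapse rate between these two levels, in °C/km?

Γ = −ΔT/Δz = (14.6 − (-4.78)) / (3700 − 300) m
  = 19.38°C / 3.4 km = 5.7°C/km

5.7°C/km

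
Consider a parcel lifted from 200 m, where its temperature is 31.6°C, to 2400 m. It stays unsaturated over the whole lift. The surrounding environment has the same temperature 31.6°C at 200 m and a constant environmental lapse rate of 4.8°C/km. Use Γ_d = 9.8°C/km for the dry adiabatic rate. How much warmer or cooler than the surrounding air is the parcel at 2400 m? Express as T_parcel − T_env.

Parcel:
  200 → 2400 m (dry, 9.8°C/km): ΔT = -9.8 × 2.2 = -21.56°C → T = 10.04°C
Environment:
  200 → 2400 m (environment, 4.8°C/km): ΔT = -4.8 × 2.2 = -10.56°C → T = 21.04°C
T_parcel − T_env = 10.04 − 21.04 = -11°C

-11°C (parcel cooler than environment)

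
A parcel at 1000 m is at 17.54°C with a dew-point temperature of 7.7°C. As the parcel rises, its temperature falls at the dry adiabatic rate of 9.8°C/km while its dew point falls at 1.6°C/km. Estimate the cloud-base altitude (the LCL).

T and T_d converge at 9.8 − 1.6 = 8.2°C per km
Height above start = (17.54 − 7.7) / 8.2 = 1.2 km
LCL altitude = 1000 m + 1200 m = 2200 m

2200 m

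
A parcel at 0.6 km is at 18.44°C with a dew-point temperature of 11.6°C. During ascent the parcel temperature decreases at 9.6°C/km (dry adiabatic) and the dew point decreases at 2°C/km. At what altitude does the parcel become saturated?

1.5 km

T and T_d converge at 9.6 − 2 = 7.6°C per km
Height above start = (18.44 − 11.6) / 7.6 = 0.9 km
LCL altitude = 600 m + 900 m = 1500 m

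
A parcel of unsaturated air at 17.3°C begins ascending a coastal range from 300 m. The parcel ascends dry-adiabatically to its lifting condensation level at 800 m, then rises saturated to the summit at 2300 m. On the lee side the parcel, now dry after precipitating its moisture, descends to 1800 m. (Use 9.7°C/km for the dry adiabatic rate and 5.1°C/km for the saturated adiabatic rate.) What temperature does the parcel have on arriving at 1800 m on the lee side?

9.65°C

Dry to 800 m: -9.7 × 0.5 km = -4.85°C, so T = 12.45°C.
Saturated to 2300 m: -5.1 × 1.5 km = -7.65°C, so T = 4.8°C.
Dry descent to 1800 m: +9.7 × 0.5 km = +4.85°C, so T = 9.65°C.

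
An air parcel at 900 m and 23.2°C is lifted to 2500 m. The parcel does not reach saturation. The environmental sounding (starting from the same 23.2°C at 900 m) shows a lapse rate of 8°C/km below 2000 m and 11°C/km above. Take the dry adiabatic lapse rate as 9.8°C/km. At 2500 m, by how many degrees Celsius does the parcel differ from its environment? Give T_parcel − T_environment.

Parcel:
  900 → 2500 m (dry, 9.8°C/km): ΔT = -9.8 × 1.6 = -15.68°C → T = 7.52°C
Environment:
  900 → 2000 m (environment, lower layer, 8°C/km): ΔT = -8 × 1.1 = -8.8°C → T = 14.4°C
  2000 → 2500 m (environment, upper layer, 11°C/km): ΔT = -11 × 0.5 = -5.5°C → T = 8.9°C
T_parcel − T_env = 7.52 − 8.9 = -1.38°C

-1.38°C (parcel cooler than environment)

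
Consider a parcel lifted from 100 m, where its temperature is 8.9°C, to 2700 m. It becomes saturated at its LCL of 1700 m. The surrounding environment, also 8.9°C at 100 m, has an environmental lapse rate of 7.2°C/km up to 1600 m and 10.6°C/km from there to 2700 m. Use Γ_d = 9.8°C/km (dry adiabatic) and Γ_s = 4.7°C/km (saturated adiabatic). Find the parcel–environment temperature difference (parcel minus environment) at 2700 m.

+2.08°C (parcel warmer than environment)

Parcel:
  Dry to 1700 m: -9.8 × 1.6 km = -15.68°C, so T = -6.78°C.
  Saturated to 2700 m: -4.7 × 1 km = -4.7°C, so T = -11.48°C.
Environment:
  Environment, lower layer to 1600 m: -7.2 × 1.5 km = -10.8°C, so T = -1.9°C.
  Environment, upper layer to 2700 m: -10.6 × 1.1 km = -11.66°C, so T = -13.56°C.
T_parcel − T_env = -11.48 − (-13.56) = +2.08°C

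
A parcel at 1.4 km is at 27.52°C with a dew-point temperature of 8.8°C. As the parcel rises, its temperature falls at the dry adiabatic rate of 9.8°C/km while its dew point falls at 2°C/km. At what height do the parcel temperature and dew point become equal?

T and T_d converge at 9.8 − 2 = 7.8°C per km
Height above start = (27.52 − 8.8) / 7.8 = 2.4 km
LCL altitude = 1400 m + 2400 m = 3800 m

3.8 km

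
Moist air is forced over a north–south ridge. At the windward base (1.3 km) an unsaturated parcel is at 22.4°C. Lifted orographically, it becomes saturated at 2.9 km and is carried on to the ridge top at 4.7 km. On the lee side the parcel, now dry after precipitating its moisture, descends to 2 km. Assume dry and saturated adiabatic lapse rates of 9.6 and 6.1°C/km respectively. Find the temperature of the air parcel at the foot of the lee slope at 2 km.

Dry to 2900 m: -9.6 × 1.6 km = -15.36°C, so T = 7.04°C.
Saturated to 4700 m: -6.1 × 1.8 km = -10.98°C, so T = -3.94°C.
Dry descent to 2000 m: +9.6 × 2.7 km = +25.92°C, so T = 21.98°C.

21.98°C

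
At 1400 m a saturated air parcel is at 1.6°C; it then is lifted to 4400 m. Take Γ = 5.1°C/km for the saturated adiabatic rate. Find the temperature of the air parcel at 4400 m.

Saturated adiabatic to 4400 m: -5.1 × 3 km = -15.3°C, so T = -13.7°C.

-13.7°C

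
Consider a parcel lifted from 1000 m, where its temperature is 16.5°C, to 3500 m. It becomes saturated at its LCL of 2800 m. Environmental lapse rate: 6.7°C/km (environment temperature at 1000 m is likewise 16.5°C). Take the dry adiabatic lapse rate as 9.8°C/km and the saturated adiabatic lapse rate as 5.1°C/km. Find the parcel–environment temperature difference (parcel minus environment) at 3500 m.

-4.46°C (parcel cooler than environment)

Parcel:
  From 1000 m to 2800 m (dry): cools by 9.8 × 1.8 = 17.64°C, giving -1.14°C.
  From 2800 m to 3500 m (saturated): cools by 5.1 × 0.7 = 3.57°C, giving -4.71°C.
Environment:
  From 1000 m to 3500 m (environment): cools by 6.7 × 2.5 = 16.75°C, giving -0.25°C.
T_parcel − T_env = -4.71 − (-0.25) = -4.46°C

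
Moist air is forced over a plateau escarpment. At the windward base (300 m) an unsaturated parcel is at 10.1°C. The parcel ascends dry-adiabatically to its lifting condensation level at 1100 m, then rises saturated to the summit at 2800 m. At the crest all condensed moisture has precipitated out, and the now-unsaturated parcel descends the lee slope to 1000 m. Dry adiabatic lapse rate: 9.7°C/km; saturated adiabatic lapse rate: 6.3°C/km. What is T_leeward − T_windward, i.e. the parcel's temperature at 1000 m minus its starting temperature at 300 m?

-1.01°C

From 300 m to 1100 m (dry): cools by 9.7 × 0.8 = 7.76°C, giving 2.34°C.
From 1100 m to 2800 m (saturated): cools by 6.3 × 1.7 = 10.71°C, giving -8.37°C.
From 2800 m to 1000 m (dry descent): warms by 9.7 × 1.8 = 17.46°C, giving 9.09°C.
Net change vs windward start: 9.09 − 10.1 = -1.01°C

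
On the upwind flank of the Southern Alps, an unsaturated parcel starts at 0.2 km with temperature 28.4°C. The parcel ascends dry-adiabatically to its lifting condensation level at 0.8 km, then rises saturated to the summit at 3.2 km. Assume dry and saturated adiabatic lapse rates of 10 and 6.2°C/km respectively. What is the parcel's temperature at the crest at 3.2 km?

200–800 m, dry: Δz = 0.6 km ⇒ ΔT = -6°C; T = 22.4°C
800–3200 m, saturated: Δz = 2.4 km ⇒ ΔT = -14.88°C; T = 7.52°C

7.52°C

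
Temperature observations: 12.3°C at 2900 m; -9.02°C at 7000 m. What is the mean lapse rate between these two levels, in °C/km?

Γ = −ΔT/Δz = (12.3 − (-9.02)) / (7000 − 2900) m
  = 21.32°C / 4.1 km = 5.2°C/km

5.2°C/km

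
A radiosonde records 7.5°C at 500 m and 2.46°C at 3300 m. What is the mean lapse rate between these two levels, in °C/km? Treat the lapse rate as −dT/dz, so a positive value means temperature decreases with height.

Γ = −ΔT/Δz = (7.5 − 2.46) / (3300 − 500) m
  = 5.04°C / 2.8 km = 1.8°C/km

1.8°C/km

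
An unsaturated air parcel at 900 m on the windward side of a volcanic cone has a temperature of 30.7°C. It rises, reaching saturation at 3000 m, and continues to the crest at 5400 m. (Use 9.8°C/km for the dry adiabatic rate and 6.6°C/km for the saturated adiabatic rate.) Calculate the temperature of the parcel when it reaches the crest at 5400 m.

-5.72°C

Dry to 3000 m: -9.8 × 2.1 km = -20.58°C, so T = 10.12°C.
Saturated to 5400 m: -6.6 × 2.4 km = -15.84°C, so T = -5.72°C.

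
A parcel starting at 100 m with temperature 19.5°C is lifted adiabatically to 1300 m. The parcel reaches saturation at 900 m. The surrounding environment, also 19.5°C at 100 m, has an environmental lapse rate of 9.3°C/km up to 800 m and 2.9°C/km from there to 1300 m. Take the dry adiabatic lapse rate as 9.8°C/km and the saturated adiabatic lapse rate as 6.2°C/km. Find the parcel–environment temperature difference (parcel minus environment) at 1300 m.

-2.36°C (parcel cooler than environment)

Parcel:
  100 → 900 m (dry, 9.8°C/km): ΔT = -9.8 × 0.8 = -7.84°C → T = 11.66°C
  900 → 1300 m (saturated, 6.2°C/km): ΔT = -6.2 × 0.4 = -2.48°C → T = 9.18°C
Environment:
  100 → 800 m (environment, lower layer, 9.3°C/km): ΔT = -9.3 × 0.7 = -6.51°C → T = 12.99°C
  800 → 1300 m (environment, upper layer, 2.9°C/km): ΔT = -2.9 × 0.5 = -1.45°C → T = 11.54°C
T_parcel − T_env = 9.18 − 11.54 = -2.36°C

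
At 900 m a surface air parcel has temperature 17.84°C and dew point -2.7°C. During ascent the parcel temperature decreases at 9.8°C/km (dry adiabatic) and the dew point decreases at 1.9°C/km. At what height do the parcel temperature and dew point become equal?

T and T_d converge at 9.8 − 1.9 = 7.9°C per km
Height above start = (17.84 − (-2.7)) / 7.9 = 2.6 km
LCL altitude = 900 m + 2600 m = 3500 m

3500 m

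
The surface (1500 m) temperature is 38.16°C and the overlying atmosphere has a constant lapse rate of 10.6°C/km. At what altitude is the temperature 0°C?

5100 m

Height above start = (38.16 − 0) / 10.6 = 3.6 km
Altitude = 1500 m + 3600 m = 5100 m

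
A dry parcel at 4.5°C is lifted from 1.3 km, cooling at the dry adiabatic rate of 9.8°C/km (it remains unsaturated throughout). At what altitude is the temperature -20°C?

Height above start = (4.5 − (-20)) / 9.8 = 2.5 km
Altitude = 1300 m + 2500 m = 3800 m

3.8 km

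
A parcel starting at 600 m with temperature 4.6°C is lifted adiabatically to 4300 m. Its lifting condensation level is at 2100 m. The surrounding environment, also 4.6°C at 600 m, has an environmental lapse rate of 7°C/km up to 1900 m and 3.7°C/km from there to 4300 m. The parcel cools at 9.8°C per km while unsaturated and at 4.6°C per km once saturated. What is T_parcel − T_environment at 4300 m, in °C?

-6.84°C (parcel cooler than environment)

Parcel:
  600 → 2100 m (dry, 9.8°C/km): ΔT = -9.8 × 1.5 = -14.7°C → T = -10.1°C
  2100 → 4300 m (saturated, 4.6°C/km): ΔT = -4.6 × 2.2 = -10.12°C → T = -20.22°C
Environment:
  600 → 1900 m (environment, lower layer, 7°C/km): ΔT = -7 × 1.3 = -9.1°C → T = -4.5°C
  1900 → 4300 m (environment, upper layer, 3.7°C/km): ΔT = -3.7 × 2.4 = -8.88°C → T = -13.38°C
T_parcel − T_env = -20.22 − (-13.38) = -6.84°C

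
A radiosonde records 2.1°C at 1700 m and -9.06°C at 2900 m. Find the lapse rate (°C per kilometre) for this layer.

Γ = −ΔT/Δz = (2.1 − (-9.06)) / (2900 − 1700) m
  = 11.16°C / 1.2 km = 9.3°C/km

9.3°C/km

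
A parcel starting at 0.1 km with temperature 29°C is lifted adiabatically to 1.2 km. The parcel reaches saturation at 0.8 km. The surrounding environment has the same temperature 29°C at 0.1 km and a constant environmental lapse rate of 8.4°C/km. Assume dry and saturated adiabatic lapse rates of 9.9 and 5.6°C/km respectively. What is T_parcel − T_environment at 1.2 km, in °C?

Parcel:
  From 100 m to 800 m (dry): cools by 9.9 × 0.7 = 6.93°C, giving 22.07°C.
  From 800 m to 1200 m (saturated): cools by 5.6 × 0.4 = 2.24°C, giving 19.83°C.
Environment:
  From 100 m to 1200 m (environment): cools by 8.4 × 1.1 = 9.24°C, giving 19.76°C.
T_parcel − T_env = 19.83 − 19.76 = +0.07°C

+0.07°C (parcel warmer than environment)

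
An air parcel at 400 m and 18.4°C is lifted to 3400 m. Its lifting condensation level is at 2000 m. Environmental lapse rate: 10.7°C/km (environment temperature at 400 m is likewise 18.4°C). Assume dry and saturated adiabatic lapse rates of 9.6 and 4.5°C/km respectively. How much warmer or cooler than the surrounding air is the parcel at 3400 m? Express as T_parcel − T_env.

Parcel:
  From 400 m to 2000 m (dry): cools by 9.6 × 1.6 = 15.36°C, giving 3.04°C.
  From 2000 m to 3400 m (saturated): cools by 4.5 × 1.4 = 6.3°C, giving -3.26°C.
Environment:
  From 400 m to 3400 m (environment): cools by 10.7 × 3 = 32.1°C, giving -13.7°C.
T_parcel − T_env = -3.26 − (-13.7) = +10.44°C

+10.44°C (parcel warmer than environment)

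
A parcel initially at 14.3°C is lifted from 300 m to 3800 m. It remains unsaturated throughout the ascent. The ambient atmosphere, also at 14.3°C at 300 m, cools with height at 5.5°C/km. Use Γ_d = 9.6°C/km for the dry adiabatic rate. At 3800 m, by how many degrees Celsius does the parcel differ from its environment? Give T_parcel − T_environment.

Parcel:
  300 → 3800 m (dry, 9.6°C/km): ΔT = -9.6 × 3.5 = -33.6°C → T = -19.3°C
Environment:
  300 → 3800 m (environment, 5.5°C/km): ΔT = -5.5 × 3.5 = -19.25°C → T = -4.95°C
T_parcel − T_env = -19.3 − (-4.95) = -14.35°C

-14.35°C (parcel cooler than environment)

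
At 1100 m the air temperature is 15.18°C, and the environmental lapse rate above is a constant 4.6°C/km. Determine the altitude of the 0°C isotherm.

4400 m

Height above start = (15.18 − 0) / 4.6 = 3.3 km
Altitude = 1100 m + 3300 m = 4400 m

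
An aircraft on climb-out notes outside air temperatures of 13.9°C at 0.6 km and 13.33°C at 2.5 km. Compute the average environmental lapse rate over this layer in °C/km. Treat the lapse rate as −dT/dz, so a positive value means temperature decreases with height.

0.3°C/km

Γ = −ΔT/Δz = (13.9 − 13.33) / (2500 − 600) m
  = 0.57°C / 1.9 km = 0.3°C/km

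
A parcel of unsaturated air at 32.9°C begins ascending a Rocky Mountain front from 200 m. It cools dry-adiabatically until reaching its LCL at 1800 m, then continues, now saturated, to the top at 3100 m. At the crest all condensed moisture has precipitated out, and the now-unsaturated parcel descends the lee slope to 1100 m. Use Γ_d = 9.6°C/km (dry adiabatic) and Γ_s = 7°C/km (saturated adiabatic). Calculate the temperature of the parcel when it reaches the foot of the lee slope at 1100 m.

27.64°C

Dry to 1800 m: -9.6 × 1.6 km = -15.36°C, so T = 17.54°C.
Saturated to 3100 m: -7 × 1.3 km = -9.1°C, so T = 8.44°C.
Dry descent to 1100 m: +9.6 × 2 km = +19.2°C, so T = 27.64°C.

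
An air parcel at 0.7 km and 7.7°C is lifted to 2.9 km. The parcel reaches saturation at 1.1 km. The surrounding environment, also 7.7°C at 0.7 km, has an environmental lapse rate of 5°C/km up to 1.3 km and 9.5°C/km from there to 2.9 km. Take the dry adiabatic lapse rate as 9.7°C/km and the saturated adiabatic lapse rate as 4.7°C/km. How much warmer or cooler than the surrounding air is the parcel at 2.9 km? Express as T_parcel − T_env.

Parcel:
  700–1100 m, dry: Δz = 0.4 km ⇒ ΔT = -3.88°C; T = 3.82°C
  1100–2900 m, saturated: Δz = 1.8 km ⇒ ΔT = -8.46°C; T = -4.64°C
Environment:
  700–1300 m, environment, lower layer: Δz = 0.6 km ⇒ ΔT = -3°C; T = 4.7°C
  1300–2900 m, environment, upper layer: Δz = 1.6 km ⇒ ΔT = -15.2°C; T = -10.5°C
T_parcel − T_env = -4.64 − (-10.5) = +5.86°C

+5.86°C (parcel warmer than environment)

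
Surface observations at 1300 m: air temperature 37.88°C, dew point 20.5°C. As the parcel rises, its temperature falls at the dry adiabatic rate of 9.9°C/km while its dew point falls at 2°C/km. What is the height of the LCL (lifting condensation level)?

T and T_d converge at 9.9 − 2 = 7.9°C per km
Height above start = (37.88 − 20.5) / 7.9 = 2.2 km
LCL altitude = 1300 m + 2200 m = 3500 m

3500 m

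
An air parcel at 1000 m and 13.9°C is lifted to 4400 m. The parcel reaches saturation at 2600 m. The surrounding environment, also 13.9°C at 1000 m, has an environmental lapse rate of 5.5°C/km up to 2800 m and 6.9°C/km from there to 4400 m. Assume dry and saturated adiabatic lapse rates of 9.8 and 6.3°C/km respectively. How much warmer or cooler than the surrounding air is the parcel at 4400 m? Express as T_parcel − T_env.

Parcel:
  1000 → 2600 m (dry, 9.8°C/km): ΔT = -9.8 × 1.6 = -15.68°C → T = -1.78°C
  2600 → 4400 m (saturated, 6.3°C/km): ΔT = -6.3 × 1.8 = -11.34°C → T = -13.12°C
Environment:
  1000 → 2800 m (environment, lower layer, 5.5°C/km): ΔT = -5.5 × 1.8 = -9.9°C → T = 4°C
  2800 → 4400 m (environment, upper layer, 6.9°C/km): ΔT = -6.9 × 1.6 = -11.04°C → T = -7.04°C
T_parcel − T_env = -13.12 − (-7.04) = -6.08°C

-6.08°C (parcel cooler than environment)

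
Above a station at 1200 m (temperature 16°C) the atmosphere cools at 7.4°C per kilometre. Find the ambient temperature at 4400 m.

From 1200 m to 4400 m (environmental): cools by 7.4 × 3.2 = 23.68°C, giving -7.68°C.

-7.68°C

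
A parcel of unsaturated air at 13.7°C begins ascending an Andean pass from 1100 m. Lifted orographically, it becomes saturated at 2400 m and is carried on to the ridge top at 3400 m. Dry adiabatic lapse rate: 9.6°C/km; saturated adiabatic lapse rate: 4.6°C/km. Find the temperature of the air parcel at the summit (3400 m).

-3.38°C

1100 → 2400 m (dry, 9.6°C/km): ΔT = -9.6 × 1.3 = -12.48°C → T = 1.22°C
2400 → 3400 m (saturated, 4.6°C/km): ΔT = -4.6 × 1 = -4.6°C → T = -3.38°C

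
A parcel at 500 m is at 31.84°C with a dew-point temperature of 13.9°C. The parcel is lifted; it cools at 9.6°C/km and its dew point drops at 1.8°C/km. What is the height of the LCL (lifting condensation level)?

2800 m

T and T_d converge at 9.6 − 1.8 = 7.8°C per km
Height above start = (31.84 − 13.9) / 7.8 = 2.3 km
LCL altitude = 500 m + 2300 m = 2800 m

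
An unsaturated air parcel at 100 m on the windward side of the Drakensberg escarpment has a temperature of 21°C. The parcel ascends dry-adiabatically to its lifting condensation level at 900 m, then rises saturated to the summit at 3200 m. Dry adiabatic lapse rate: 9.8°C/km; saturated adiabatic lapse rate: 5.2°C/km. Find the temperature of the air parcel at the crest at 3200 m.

100–900 m, dry: Δz = 0.8 km ⇒ ΔT = -7.84°C; T = 13.16°C
900–3200 m, saturated: Δz = 2.3 km ⇒ ΔT = -11.96°C; T = 1.2°C

1.2°C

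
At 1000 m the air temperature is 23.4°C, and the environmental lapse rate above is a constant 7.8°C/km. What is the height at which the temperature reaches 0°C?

Height above start = (23.4 − 0) / 7.8 = 3 km
Altitude = 1000 m + 3000 m = 4000 m

4000 m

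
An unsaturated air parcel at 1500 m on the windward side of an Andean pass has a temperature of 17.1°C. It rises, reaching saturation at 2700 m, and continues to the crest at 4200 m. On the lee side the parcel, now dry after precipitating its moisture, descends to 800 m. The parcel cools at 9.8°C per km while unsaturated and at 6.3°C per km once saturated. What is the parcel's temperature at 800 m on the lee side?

1500 → 2700 m (dry, 9.8°C/km): ΔT = -9.8 × 1.2 = -11.76°C → T = 5.34°C
2700 → 4200 m (saturated, 6.3°C/km): ΔT = -6.3 × 1.5 = -9.45°C → T = -4.11°C
4200 → 800 m (dry descent, 9.8°C/km): ΔT = +9.8 × 3.4 = +33.32°C → T = 29.21°C

29.21°C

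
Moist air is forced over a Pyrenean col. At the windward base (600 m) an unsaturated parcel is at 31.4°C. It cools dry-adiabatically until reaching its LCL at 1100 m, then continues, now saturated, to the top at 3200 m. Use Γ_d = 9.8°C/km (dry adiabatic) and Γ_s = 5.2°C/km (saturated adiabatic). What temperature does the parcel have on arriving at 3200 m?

15.58°C

600 → 1100 m (dry, 9.8°C/km): ΔT = -9.8 × 0.5 = -4.9°C → T = 26.5°C
1100 → 3200 m (saturated, 5.2°C/km): ΔT = -5.2 × 2.1 = -10.92°C → T = 15.58°C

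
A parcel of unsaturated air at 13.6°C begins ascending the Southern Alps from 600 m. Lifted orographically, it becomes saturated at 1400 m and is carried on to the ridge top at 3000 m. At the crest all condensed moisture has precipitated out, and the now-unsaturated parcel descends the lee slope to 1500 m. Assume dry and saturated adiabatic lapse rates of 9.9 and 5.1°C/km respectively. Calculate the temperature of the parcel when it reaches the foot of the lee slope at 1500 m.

600 → 1400 m (dry, 9.9°C/km): ΔT = -9.9 × 0.8 = -7.92°C → T = 5.68°C
1400 → 3000 m (saturated, 5.1°C/km): ΔT = -5.1 × 1.6 = -8.16°C → T = -2.48°C
3000 → 1500 m (dry descent, 9.9°C/km): ΔT = +9.9 × 1.5 = +14.85°C → T = 12.37°C

12.37°C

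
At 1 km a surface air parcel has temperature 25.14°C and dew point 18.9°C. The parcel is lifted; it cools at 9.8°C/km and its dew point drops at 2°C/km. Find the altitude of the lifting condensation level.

1.8 km

T and T_d converge at 9.8 − 2 = 7.8°C per km
Height above start = (25.14 − 18.9) / 7.8 = 0.8 km
LCL altitude = 1000 m + 800 m = 1800 m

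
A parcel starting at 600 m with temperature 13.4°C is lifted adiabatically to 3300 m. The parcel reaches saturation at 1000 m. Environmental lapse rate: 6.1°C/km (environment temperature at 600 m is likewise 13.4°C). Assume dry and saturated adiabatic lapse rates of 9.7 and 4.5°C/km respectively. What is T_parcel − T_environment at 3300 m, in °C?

Parcel:
  From 600 m to 1000 m (dry): cools by 9.7 × 0.4 = 3.88°C, giving 9.52°C.
  From 1000 m to 3300 m (saturated): cools by 4.5 × 2.3 = 10.35°C, giving -0.83°C.
Environment:
  From 600 m to 3300 m (environment): cools by 6.1 × 2.7 = 16.47°C, giving -3.07°C.
T_parcel − T_env = -0.83 − (-3.07) = +2.24°C

+2.24°C (parcel warmer than environment)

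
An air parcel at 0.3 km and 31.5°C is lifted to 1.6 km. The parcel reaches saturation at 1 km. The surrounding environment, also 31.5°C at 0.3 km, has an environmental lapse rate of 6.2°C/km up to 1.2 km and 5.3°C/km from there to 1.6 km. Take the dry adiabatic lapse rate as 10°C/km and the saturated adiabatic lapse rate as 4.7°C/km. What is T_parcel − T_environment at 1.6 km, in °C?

-2.12°C (parcel cooler than environment)

Parcel:
  From 300 m to 1000 m (dry): cools by 10 × 0.7 = 7°C, giving 24.5°C.
  From 1000 m to 1600 m (saturated): cools by 4.7 × 0.6 = 2.82°C, giving 21.68°C.
Environment:
  From 300 m to 1200 m (environment, lower layer): cools by 6.2 × 0.9 = 5.58°C, giving 25.92°C.
  From 1200 m to 1600 m (environment, upper layer): cools by 5.3 × 0.4 = 2.12°C, giving 23.8°C.
T_parcel − T_env = 21.68 − 23.8 = -2.12°C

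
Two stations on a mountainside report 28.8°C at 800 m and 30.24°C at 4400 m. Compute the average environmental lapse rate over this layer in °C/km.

Γ = −ΔT/Δz = (28.8 − 30.24) / (4400 − 800) m
  = -1.44°C / 3.6 km = -0.4°C/km

-0.4°C/km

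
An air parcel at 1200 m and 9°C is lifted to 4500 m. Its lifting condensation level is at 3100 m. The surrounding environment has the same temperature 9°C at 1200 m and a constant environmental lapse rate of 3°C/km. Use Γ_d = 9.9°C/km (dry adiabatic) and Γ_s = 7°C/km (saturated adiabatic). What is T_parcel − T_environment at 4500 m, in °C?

Parcel:
  1200 → 3100 m (dry, 9.9°C/km): ΔT = -9.9 × 1.9 = -18.81°C → T = -9.81°C
  3100 → 4500 m (saturated, 7°C/km): ΔT = -7 × 1.4 = -9.8°C → T = -19.61°C
Environment:
  1200 → 4500 m (environment, 3°C/km): ΔT = -3 × 3.3 = -9.9°C → T = -0.9°C
T_parcel − T_env = -19.61 − (-0.9) = -18.71°C

-18.71°C (parcel cooler than environment)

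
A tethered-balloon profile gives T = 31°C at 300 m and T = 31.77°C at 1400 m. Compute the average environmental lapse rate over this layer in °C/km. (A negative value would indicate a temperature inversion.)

Γ = −ΔT/Δz = (31 − 31.77) / (1400 − 300) m
  = -0.77°C / 1.1 km = -0.7°C/km

-0.7°C/km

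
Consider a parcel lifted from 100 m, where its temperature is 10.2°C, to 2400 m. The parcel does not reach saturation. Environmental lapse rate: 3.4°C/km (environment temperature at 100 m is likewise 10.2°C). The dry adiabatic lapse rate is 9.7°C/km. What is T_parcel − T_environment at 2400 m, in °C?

-14.49°C (parcel cooler than environment)

Parcel:
  100–2400 m, dry: Δz = 2.3 km ⇒ ΔT = -22.31°C; T = -12.11°C
Environment:
  100–2400 m, environment: Δz = 2.3 km ⇒ ΔT = -7.82°C; T = 2.38°C
T_parcel − T_env = -12.11 − 2.38 = -14.49°C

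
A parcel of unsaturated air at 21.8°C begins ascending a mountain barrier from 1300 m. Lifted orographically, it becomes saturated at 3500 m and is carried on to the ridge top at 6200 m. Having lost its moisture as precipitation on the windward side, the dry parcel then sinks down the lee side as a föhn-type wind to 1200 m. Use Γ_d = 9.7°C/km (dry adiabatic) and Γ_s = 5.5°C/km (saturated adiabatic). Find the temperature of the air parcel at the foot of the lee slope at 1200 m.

1300 → 3500 m (dry, 9.7°C/km): ΔT = -9.7 × 2.2 = -21.34°C → T = 0.46°C
3500 → 6200 m (saturated, 5.5°C/km): ΔT = -5.5 × 2.7 = -14.85°C → T = -14.39°C
6200 → 1200 m (dry descent, 9.7°C/km): ΔT = +9.7 × 5 = +48.5°C → T = 34.11°C

34.11°C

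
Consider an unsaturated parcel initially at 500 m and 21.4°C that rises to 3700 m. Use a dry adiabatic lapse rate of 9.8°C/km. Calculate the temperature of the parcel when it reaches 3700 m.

500–3700 m, dry adiabatic: Δz = 3.2 km ⇒ ΔT = -31.36°C; T = -9.96°C

-9.96°C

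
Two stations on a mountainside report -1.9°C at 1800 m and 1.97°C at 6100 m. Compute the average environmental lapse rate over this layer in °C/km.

Γ = −ΔT/Δz = (-1.9 − 1.97) / (6100 − 1800) m
  = -3.87°C / 4.3 km = -0.9°C/km

-0.9°C/km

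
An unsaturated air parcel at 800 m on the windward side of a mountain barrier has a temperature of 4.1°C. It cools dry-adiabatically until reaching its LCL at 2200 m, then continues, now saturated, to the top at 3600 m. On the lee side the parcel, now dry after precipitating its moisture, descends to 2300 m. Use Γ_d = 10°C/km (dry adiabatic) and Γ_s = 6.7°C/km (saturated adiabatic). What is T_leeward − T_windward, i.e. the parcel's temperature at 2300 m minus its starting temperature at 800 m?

-10.38°C

Dry to 2200 m: -10 × 1.4 km = -14°C, so T = -9.9°C.
Saturated to 3600 m: -6.7 × 1.4 km = -9.38°C, so T = -19.28°C.
Dry descent to 2300 m: +10 × 1.3 km = +13°C, so T = -6.28°C.
Net change vs windward start: -6.28 − 4.1 = -10.38°C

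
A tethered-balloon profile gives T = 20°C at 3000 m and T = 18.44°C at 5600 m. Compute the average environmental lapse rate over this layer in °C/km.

Γ = −ΔT/Δz = (20 − 18.44) / (5600 − 3000) m
  = 1.56°C / 2.6 km = 0.6°C/km

0.6°C/km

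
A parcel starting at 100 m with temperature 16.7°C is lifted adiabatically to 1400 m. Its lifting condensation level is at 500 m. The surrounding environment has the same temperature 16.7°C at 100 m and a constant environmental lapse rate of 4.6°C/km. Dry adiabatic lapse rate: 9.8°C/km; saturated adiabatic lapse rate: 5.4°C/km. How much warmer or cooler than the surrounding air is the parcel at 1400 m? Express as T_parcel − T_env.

Parcel:
  Dry to 500 m: -9.8 × 0.4 km = -3.92°C, so T = 12.78°C.
  Saturated to 1400 m: -5.4 × 0.9 km = -4.86°C, so T = 7.92°C.
Environment:
  Environment to 1400 m: -4.6 × 1.3 km = -5.98°C, so T = 10.72°C.
T_parcel − T_env = 7.92 − 10.72 = -2.8°C

-2.8°C (parcel cooler than environment)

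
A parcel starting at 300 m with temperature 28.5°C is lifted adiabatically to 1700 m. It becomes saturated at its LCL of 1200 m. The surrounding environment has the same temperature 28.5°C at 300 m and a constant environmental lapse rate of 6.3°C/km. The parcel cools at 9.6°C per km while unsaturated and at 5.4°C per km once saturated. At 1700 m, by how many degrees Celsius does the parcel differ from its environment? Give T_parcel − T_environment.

Parcel:
  300–1200 m, dry: Δz = 0.9 km ⇒ ΔT = -8.64°C; T = 19.86°C
  1200–1700 m, saturated: Δz = 0.5 km ⇒ ΔT = -2.7°C; T = 17.16°C
Environment:
  300–1700 m, environment: Δz = 1.4 km ⇒ ΔT = -8.82°C; T = 19.68°C
T_parcel − T_env = 17.16 − 19.68 = -2.52°C

-2.52°C (parcel cooler than environment)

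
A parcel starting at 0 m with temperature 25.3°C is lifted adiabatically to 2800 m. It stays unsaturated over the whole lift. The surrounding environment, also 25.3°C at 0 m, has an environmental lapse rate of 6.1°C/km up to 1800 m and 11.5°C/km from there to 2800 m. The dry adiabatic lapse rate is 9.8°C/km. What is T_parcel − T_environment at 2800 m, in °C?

-4.96°C (parcel cooler than environment)

Parcel:
  Dry to 2800 m: -9.8 × 2.8 km = -27.44°C, so T = -2.14°C.
Environment:
  Environment, lower layer to 1800 m: -6.1 × 1.8 km = -10.98°C, so T = 14.32°C.
  Environment, upper layer to 2800 m: -11.5 × 1 km = -11.5°C, so T = 2.82°C.
T_parcel − T_env = -2.14 − 2.82 = -4.96°C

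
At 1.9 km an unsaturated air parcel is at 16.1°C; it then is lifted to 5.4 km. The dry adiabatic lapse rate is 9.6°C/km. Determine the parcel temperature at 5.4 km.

-17.5°C

1900–5400 m, dry adiabatic: Δz = 3.5 km ⇒ ΔT = -33.6°C; T = -17.5°C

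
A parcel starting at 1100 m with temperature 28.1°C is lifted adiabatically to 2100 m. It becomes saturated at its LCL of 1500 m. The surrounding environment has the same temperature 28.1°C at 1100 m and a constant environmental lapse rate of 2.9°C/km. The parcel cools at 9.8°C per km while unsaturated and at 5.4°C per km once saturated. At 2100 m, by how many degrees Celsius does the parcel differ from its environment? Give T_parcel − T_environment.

-4.26°C (parcel cooler than environment)

Parcel:
  From 1100 m to 1500 m (dry): cools by 9.8 × 0.4 = 3.92°C, giving 24.18°C.
  From 1500 m to 2100 m (saturated): cools by 5.4 × 0.6 = 3.24°C, giving 20.94°C.
Environment:
  From 1100 m to 2100 m (environment): cools by 2.9 × 1 = 2.9°C, giving 25.2°C.
T_parcel − T_env = 20.94 − 25.2 = -4.26°C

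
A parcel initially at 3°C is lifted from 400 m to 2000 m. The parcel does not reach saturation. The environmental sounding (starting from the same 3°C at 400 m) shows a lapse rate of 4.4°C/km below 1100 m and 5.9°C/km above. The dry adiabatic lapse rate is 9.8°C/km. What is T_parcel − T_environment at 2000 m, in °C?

-7.29°C (parcel cooler than environment)

Parcel:
  Dry to 2000 m: -9.8 × 1.6 km = -15.68°C, so T = -12.68°C.
Environment:
  Environment, lower layer to 1100 m: -4.4 × 0.7 km = -3.08°C, so T = -0.08°C.
  Environment, upper layer to 2000 m: -5.9 × 0.9 km = -5.31°C, so T = -5.39°C.
T_parcel − T_env = -12.68 − (-5.39) = -7.29°C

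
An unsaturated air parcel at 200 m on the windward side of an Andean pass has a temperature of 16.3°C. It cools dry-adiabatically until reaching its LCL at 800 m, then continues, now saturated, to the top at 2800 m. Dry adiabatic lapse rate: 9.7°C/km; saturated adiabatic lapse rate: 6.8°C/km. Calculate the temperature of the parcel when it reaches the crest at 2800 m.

-3.12°C

200 → 800 m (dry, 9.7°C/km): ΔT = -9.7 × 0.6 = -5.82°C → T = 10.48°C
800 → 2800 m (saturated, 6.8°C/km): ΔT = -6.8 × 2 = -13.6°C → T = -3.12°C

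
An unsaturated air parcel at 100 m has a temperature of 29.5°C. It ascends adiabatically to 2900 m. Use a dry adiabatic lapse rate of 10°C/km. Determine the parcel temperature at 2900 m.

1.5°C

100 → 2900 m (dry adiabatic, 10°C/km): ΔT = -10 × 2.8 = -28°C → T = 1.5°C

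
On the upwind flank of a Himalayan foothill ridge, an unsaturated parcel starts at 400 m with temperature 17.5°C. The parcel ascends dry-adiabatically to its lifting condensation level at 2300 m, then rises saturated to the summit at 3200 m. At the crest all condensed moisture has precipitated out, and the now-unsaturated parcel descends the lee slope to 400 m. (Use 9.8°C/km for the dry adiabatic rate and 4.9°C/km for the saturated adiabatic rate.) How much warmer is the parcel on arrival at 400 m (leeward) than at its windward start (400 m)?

+4.41°C

From 400 m to 2300 m (dry): cools by 9.8 × 1.9 = 18.62°C, giving -1.12°C.
From 2300 m to 3200 m (saturated): cools by 4.9 × 0.9 = 4.41°C, giving -5.53°C.
From 3200 m to 400 m (dry descent): warms by 9.8 × 2.8 = 27.44°C, giving 21.91°C.
Net change vs windward start: 21.91 − 17.5 = +4.41°C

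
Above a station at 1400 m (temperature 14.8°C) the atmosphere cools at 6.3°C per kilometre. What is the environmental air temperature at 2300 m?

From 1400 m to 2300 m (environmental): cools by 6.3 × 0.9 = 5.67°C, giving 9.13°C.

9.13°C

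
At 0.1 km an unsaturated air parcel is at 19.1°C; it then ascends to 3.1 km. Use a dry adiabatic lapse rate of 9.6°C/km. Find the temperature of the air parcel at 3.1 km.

100 → 3100 m (dry adiabatic, 9.6°C/km): ΔT = -9.6 × 3 = -28.8°C → T = -9.7°C

-9.7°C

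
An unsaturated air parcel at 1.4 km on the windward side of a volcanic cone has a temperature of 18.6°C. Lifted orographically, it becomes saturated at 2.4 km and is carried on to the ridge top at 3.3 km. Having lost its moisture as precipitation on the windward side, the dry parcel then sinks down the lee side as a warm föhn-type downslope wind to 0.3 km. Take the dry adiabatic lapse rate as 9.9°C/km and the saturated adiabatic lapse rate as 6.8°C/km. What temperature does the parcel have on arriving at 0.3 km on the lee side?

32.28°C

From 1400 m to 2400 m (dry): cools by 9.9 × 1 = 9.9°C, giving 8.7°C.
From 2400 m to 3300 m (saturated): cools by 6.8 × 0.9 = 6.12°C, giving 2.58°C.
From 3300 m to 300 m (dry descent): warms by 9.9 × 3 = 29.7°C, giving 32.28°C.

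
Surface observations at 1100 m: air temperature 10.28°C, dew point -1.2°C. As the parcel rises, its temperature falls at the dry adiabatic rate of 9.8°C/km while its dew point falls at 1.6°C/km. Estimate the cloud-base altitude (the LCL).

2500 m

T and T_d converge at 9.8 − 1.6 = 8.2°C per km
Height above start = (10.28 − (-1.2)) / 8.2 = 1.4 km
LCL altitude = 1100 m + 1400 m = 2500 m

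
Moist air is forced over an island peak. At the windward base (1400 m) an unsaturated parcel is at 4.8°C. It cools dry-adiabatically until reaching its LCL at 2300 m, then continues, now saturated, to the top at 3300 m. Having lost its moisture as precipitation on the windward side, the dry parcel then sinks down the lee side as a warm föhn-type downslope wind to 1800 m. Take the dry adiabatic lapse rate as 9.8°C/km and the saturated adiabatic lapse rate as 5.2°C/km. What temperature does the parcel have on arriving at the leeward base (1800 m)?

5.48°C

Dry to 2300 m: -9.8 × 0.9 km = -8.82°C, so T = -4.02°C.
Saturated to 3300 m: -5.2 × 1 km = -5.2°C, so T = -9.22°C.
Dry descent to 1800 m: +9.8 × 1.5 km = +14.7°C, so T = 5.48°C.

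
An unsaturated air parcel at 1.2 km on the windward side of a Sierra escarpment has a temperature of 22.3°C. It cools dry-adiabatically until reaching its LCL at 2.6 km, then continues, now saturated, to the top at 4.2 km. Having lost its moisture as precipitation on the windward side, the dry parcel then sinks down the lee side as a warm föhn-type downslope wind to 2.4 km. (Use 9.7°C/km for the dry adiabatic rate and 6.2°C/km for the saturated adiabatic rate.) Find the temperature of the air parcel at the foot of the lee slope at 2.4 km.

16.26°C

Dry to 2600 m: -9.7 × 1.4 km = -13.58°C, so T = 8.72°C.
Saturated to 4200 m: -6.2 × 1.6 km = -9.92°C, so T = -1.2°C.
Dry descent to 2400 m: +9.7 × 1.8 km = +17.46°C, so T = 16.26°C.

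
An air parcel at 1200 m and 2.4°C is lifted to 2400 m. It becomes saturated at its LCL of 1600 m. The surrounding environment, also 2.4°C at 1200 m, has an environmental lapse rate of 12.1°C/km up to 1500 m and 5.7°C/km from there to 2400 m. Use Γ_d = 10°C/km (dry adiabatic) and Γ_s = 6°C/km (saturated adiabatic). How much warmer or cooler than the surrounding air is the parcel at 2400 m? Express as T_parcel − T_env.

Parcel:
  1200–1600 m, dry: Δz = 0.4 km ⇒ ΔT = -4°C; T = -1.6°C
  1600–2400 m, saturated: Δz = 0.8 km ⇒ ΔT = -4.8°C; T = -6.4°C
Environment:
  1200–1500 m, environment, lower layer: Δz = 0.3 km ⇒ ΔT = -3.63°C; T = -1.23°C
  1500–2400 m, environment, upper layer: Δz = 0.9 km ⇒ ΔT = -5.13°C; T = -6.36°C
T_parcel − T_env = -6.4 − (-6.36) = -0.04°C

-0.04°C (parcel cooler than environment)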